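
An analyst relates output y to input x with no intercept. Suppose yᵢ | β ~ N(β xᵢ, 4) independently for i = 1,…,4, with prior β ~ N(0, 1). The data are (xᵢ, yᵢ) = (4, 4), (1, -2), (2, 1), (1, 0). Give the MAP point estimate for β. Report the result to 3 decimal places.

log p(β | y) = −Σ(yᵢ − βxᵢ)²/(2·4) − β²/(2·1) + const.
Setting the derivative to zero: Σxᵢ(yᵢ − βxᵢ)/4 − β/1 = 0, so β = Σxᵢyᵢ / (Σxᵢ² + σ²/τ²).
Σxᵢyᵢ = 4·4 + 1·(-2) + 2·1 + 1·0 = 16; Σxᵢ² = 22; σ²/τ² = 4.
β̂_MAP = 16 / (22 + 4) = 16/26 ≈ 0.615.

β̂_MAP = 0.615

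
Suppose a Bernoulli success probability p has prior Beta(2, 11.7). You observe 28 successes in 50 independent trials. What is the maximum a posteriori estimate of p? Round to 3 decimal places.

p̂_MAP = 0.470

Prior: Beta(2, 11.7).
Data: 28 successes in 50 trials. The binomial likelihood contributes p^28(1−p)^22, so the posterior is Beta(2+28, 11.7+22) = Beta(30, 33.7).
For Beta(a, b) with a, b > 1 the mode is (a−1)/(a+b−2) = 29/61.7 ≈ 0.470.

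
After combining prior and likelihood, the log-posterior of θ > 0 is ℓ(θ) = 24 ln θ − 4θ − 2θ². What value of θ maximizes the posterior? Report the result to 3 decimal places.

ℓ'(θ) = 24/θ − 4 − 4θ. Setting this to zero and multiplying by θ: 4θ² + 4θ − 24 = 0.
θ = (−4 + √(4² + 4·4·24)) / (2·4) = (−4 + √400) / 8 = (−4 + 20)/8 = 2.
ℓ''(θ) = −24/θ² − 4 < 0, confirming a maximum.

θ̂_MAP = 2.000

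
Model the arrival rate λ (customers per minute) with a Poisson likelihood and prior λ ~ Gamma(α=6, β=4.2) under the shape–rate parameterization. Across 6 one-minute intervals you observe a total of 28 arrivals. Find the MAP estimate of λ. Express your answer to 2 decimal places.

Σxᵢ = 28, n = 6.
Posterior ∝ λ^5e^(−4.2λ) · λ^28e^(−6λ) = λ^33e^(−10.2λ), i.e. Gamma(shape=34, rate=10.2).
The mode of a Gamma(a, b) with a ≥ 1 (shape–rate) is (a−1)/b = 33/10.2 ≈ 3.24.

λ̂_MAP = 3.24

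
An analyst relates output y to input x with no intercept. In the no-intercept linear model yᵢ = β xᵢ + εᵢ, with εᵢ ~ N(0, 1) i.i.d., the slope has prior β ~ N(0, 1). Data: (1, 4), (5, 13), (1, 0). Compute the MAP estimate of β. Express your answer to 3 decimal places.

log p(β | y) = −Σ(yᵢ − βxᵢ)²/(2·1) − β²/(2·1) + const.
Setting the derivative to zero: Σxᵢ(yᵢ − βxᵢ)/1 − β/1 = 0, so β = Σxᵢyᵢ / (Σxᵢ² + σ²/τ²).
Σxᵢyᵢ = 1·4 + 5·13 + 1·0 = 69; Σxᵢ² = 27; σ²/τ² = 1.
β̂_MAP = 69 / (27 + 1) = 69/28 ≈ 2.464.

β̂_MAP = 2.464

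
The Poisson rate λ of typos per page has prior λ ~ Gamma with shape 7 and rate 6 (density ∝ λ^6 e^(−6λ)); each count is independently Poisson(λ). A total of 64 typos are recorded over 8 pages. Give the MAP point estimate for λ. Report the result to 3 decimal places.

λ̂_MAP = 5.000

Σxᵢ = 64, n = 8.
Posterior ∝ λ^6e^(−6λ) · λ^64e^(−8λ) = λ^70e^(−14λ), i.e. Gamma(shape=71, rate=14).
The mode of a Gamma(a, b) with a ≥ 1 (shape–rate) is (a−1)/b = 70/14 ≈ 5.000.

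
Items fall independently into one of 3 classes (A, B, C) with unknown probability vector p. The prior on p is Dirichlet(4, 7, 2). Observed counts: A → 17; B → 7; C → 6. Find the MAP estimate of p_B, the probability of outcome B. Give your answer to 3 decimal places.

MAP estimate of p_B = 0.325

The posterior is Dirichlet(αᵢ + nᵢ) = Dirichlet(21, 14, 8).
For a Dirichlet(a₁,…,a_K) with all aᵢ > 1, the mode has j-th component (aⱼ − 1)/(Σaᵢ − K).
Here Σaᵢ = 43 and K = 3, so p_B = (14 − 1)/(43 − 3) = 13/40 ≈ 0.325.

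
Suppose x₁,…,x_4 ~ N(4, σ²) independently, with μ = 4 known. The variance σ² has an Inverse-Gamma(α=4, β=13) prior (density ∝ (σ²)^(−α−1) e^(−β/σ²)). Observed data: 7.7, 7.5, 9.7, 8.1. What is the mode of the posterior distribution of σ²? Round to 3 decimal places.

Sum of squared deviations about the known mean: SS = (7.7−4)² + (7.5−4)² + (9.7−4)² + (8.1−4)² = 75.24.
The Normal likelihood contributes (σ²)^(−n/2) exp(−SS/(2σ²)), so the posterior is Inverse-Gamma(α + n/2, β + SS/2) = Inverse-Gamma(6, 50.62).
The mode of Inverse-Gamma(a, b) is b/(a+1) = 50.62/7 ≈ 7.231.

σ̂²_MAP = 7.231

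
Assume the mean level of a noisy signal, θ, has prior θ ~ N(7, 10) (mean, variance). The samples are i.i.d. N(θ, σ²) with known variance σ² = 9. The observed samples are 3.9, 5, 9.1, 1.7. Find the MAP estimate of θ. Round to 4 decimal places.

n = 4; x̄ = (3.9 + 5 + 9.1 + 1.7)/4 = 19.7/4 = 4.925.
For a Normal prior and Normal likelihood with known variance, the posterior is Normal; its mode equals its mean, the precision-weighted average.
Prior precision 1/σ₀² = 1/10 = 0.1; data precision n/σ² = 4/9.
θ̂ = (0.1·7 + (4/9)·4.925) / (0.1 + 4/9) = (26/9)/(49/90) = 260/49 ≈ 5.3061.

θ̂_MAP = 5.3061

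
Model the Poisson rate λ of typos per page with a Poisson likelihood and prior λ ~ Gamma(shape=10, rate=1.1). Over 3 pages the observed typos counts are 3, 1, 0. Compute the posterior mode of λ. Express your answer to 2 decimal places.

λ̂_MAP = 3.17

Σxᵢ = 3+1+0 = 4, with n = 3.
Posterior ∝ λ^9e^(−1.1λ) · λ^4e^(−3λ) = λ^13e^(−4.1λ), i.e. Gamma(shape=14, rate=4.1).
The mode of a Gamma(a, b) with a ≥ 1 (shape–rate) is (a−1)/b = 13/4.1 ≈ 3.17.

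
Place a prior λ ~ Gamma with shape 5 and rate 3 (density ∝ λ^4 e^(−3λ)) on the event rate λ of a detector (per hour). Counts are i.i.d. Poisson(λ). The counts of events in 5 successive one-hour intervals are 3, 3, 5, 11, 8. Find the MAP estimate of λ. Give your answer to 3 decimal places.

λ̂_MAP = 4.250

Σxᵢ = 3+3+5+11+8 = 30, with n = 5.
Posterior ∝ λ^4e^(−3λ) · λ^30e^(−5λ) = λ^34e^(−8λ), i.e. Gamma(shape=35, rate=8).
The mode of a Gamma(a, b) with a ≥ 1 (shape–rate) is (a−1)/b = 34/8 ≈ 4.250.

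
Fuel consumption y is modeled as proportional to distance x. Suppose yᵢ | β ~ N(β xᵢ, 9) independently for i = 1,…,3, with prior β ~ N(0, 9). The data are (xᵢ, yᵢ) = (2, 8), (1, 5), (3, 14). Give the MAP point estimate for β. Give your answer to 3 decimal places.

β̂_MAP = 4.200

log p(β | y) = −Σ(yᵢ − βxᵢ)²/(2·9) − β²/(2·9) + const.
Setting the derivative to zero: Σxᵢ(yᵢ − βxᵢ)/9 − β/9 = 0, so β = Σxᵢyᵢ / (Σxᵢ² + σ²/τ²).
Σxᵢyᵢ = 2·8 + 1·5 + 3·14 = 63; Σxᵢ² = 14; σ²/τ² = 1.
β̂_MAP = 63 / (14 + 1) = 63/15 ≈ 4.200.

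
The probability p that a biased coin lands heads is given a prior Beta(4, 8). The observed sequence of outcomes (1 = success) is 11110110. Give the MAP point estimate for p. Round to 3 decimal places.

p̂_MAP = 0.500

Prior: Beta(4, 8).
Data: 6 successes in 8 trials (from the sequence). The binomial likelihood contributes p^6(1−p)^2, so the posterior is Beta(4+6, 8+2) = Beta(10, 10).
For Beta(a, b) with a, b > 1 the mode is (a−1)/(a+b−2) = 9/18 ≈ 0.500.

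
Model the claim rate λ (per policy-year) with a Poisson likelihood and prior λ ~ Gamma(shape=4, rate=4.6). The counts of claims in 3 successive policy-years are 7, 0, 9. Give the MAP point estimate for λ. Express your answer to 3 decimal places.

λ̂_MAP = 2.500

Σxᵢ = 7+0+9 = 16, with n = 3.
Posterior ∝ λ^3e^(−4.6λ) · λ^16e^(−3λ) = λ^19e^(−7.6λ), i.e. Gamma(shape=20, rate=7.6).
The mode of a Gamma(a, b) with a ≥ 1 (shape–rate) is (a−1)/b = 19/7.6 ≈ 2.500.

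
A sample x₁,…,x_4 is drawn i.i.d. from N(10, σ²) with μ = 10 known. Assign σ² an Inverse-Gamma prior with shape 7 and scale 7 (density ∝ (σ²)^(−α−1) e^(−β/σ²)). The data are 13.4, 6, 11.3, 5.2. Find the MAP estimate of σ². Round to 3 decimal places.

σ̂²_MAP = 3.315

Sum of squared deviations about the known mean: SS = (13.4−10)² + (6−10)² + (11.3−10)² + (5.2−10)² = 52.29.
The Normal likelihood contributes (σ²)^(−n/2) exp(−SS/(2σ²)), so the posterior is Inverse-Gamma(α + n/2, β + SS/2) = Inverse-Gamma(9, 33.145).
The mode of Inverse-Gamma(a, b) is b/(a+1) = 33.145/10 ≈ 3.315.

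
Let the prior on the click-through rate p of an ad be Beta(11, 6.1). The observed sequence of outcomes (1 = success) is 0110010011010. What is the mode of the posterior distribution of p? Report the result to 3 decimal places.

Prior: Beta(11, 6.1).
Data: 6 successes in 13 trials (from the sequence). The binomial likelihood contributes p^6(1−p)^7, so the posterior is Beta(11+6, 6.1+7) = Beta(17, 13.1).
For Beta(a, b) with a, b > 1 the mode is (a−1)/(a+b−2) = 16/28.1 ≈ 0.569.

p̂_MAP = 0.569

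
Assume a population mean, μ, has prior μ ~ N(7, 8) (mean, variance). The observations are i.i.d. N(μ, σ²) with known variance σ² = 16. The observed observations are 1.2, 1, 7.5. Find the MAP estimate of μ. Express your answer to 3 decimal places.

μ̂_MAP = 4.740

n = 3; x̄ = (1.2 + 1 + 7.5)/3 = 9.7/3 = 97/30 ≈ 3.2333.
For a Normal prior and Normal likelihood with known variance, the posterior is Normal; its mode equals its mean, the precision-weighted average.
Prior precision 1/σ₀² = 1/8 = 0.125; data precision n/σ² = 3/16 = 0.1875.
μ̂ = (0.125·7 + 0.1875·(97/30)) / (0.125 + 0.1875) = 1.48125/0.3125 = 4.740.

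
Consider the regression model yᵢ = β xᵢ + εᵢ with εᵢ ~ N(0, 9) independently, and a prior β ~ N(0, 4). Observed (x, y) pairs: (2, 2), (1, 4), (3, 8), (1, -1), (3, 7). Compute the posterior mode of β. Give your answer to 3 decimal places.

β̂_MAP = 1.981

log p(β | y) = −Σ(yᵢ − βxᵢ)²/(2·9) − β²/(2·4) + const.
Setting the derivative to zero: Σxᵢ(yᵢ − βxᵢ)/9 − β/4 = 0, so β = Σxᵢyᵢ / (Σxᵢ² + σ²/τ²).
Σxᵢyᵢ = 2·2 + 1·4 + 3·8 + 1·(-1) + 3·7 = 52; Σxᵢ² = 24; σ²/τ² = 2.25.
β̂_MAP = 52 / (24 + 2.25) = 52/26.25 ≈ 1.981.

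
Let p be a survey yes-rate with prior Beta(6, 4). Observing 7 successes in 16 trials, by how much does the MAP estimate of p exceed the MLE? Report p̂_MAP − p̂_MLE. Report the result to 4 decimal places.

Posterior is Beta(13, 13); MAP = (13−1)/(26−2) = 12/24 ≈ 0.50000.
MLE ignores the prior: p̂_MLE = k/n = 7/16 ≈ 0.43750.
Difference = 12/24 − 7/16 = 1/16 ≈ 0.0625.

MAP − MLE = 0.0625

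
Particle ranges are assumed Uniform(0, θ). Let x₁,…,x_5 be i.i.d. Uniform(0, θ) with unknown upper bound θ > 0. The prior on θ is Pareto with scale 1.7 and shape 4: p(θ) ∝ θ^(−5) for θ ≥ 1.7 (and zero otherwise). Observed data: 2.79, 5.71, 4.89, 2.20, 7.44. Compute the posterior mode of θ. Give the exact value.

θ̂_MAP = 7.44

The Uniform(0, θ) likelihood is θ^(−n) for θ ≥ max(xᵢ), zero otherwise. Here max(xᵢ) = 7.44.
Posterior ∝ θ^(−5) · θ^(−5) = θ^(−10) on θ ≥ max(1.7, 7.44) = 7.44.
This density is strictly decreasing in θ, so the posterior mode lies at the lower boundary of the support.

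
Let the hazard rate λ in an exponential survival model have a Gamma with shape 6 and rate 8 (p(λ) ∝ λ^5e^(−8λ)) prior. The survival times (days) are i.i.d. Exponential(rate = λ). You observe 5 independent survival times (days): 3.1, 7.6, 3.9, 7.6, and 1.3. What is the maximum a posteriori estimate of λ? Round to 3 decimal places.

The Exponential(rate=λ) likelihood is ∝ λ^n e^(−λΣtᵢ). Here n = 5 and Σtᵢ = 3.1 + 7.6 + 3.9 + 7.6 + 1.3 = 23.5.
Posterior ∝ λ^5e^(−8λ) · λ^5e^(−23.5λ) = λ^10e^(−31.5λ), i.e. Gamma(11, 31.5).
Mode = (a−1)/b = 10/31.5 ≈ 0.317.

λ̂_MAP = 0.317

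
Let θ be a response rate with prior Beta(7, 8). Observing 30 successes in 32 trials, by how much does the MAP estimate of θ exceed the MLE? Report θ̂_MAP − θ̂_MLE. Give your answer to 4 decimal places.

MAP − MLE = -0.1375

Posterior is Beta(37, 10); MAP = (37−1)/(47−2) = 36/45 ≈ 0.80000.
MLE ignores the prior: θ̂_MLE = k/n = 30/32 ≈ 0.93750.
Difference = 36/45 − 30/32 = -11/80 ≈ -0.1375.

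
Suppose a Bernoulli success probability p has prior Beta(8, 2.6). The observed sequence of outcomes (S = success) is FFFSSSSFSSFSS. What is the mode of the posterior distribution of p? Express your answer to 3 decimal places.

p̂_MAP = 0.694

Prior: Beta(8, 2.6).
Data: 8 successes in 13 trials (from the sequence). The binomial likelihood contributes p^8(1−p)^5, so the posterior is Beta(8+8, 2.6+5) = Beta(16, 7.6).
For Beta(a, b) with a, b > 1 the mode is (a−1)/(a+b−2) = 15/21.6 ≈ 0.694.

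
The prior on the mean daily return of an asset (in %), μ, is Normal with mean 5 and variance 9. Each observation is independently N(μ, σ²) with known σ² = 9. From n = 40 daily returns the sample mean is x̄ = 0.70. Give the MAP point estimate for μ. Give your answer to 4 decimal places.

μ̂_MAP = 0.8049

n = 40, x̄ = 0.70.
For a Normal prior and Normal likelihood with known variance, the posterior is Normal; its mode equals its mean, the precision-weighted average.
Prior precision 1/σ₀² = 1/9; data precision n/σ² = 40/9.
μ̂ = ((1/9)·5 + (40/9)·0.7) / (1/9 + 40/9) = (11/3)/(41/9) = 33/41 ≈ 0.8049.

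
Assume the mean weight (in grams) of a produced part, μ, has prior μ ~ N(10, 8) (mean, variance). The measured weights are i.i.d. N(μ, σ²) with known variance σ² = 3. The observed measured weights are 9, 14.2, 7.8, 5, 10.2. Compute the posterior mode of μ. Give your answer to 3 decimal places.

μ̂_MAP = 9.293

n = 5; x̄ = (9 + 14.2 + 7.8 + 5 + 10.2)/5 = 46.2/5 = 9.24.
For a Normal prior and Normal likelihood with known variance, the posterior is Normal; its mode equals its mean, the precision-weighted average.
Prior precision 1/σ₀² = 1/8 = 0.125; data precision n/σ² = 5/3.
μ̂ = (0.125·10 + (5/3)·9.24) / (0.125 + 5/3) = 16.65/(43/24) = 1998/215 ≈ 9.293.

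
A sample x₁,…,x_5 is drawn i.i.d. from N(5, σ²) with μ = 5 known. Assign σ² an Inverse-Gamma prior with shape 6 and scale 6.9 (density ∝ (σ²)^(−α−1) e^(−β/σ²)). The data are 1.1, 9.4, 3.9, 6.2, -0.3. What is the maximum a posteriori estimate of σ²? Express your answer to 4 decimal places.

σ̂²_MAP = 4.1637

Sum of squared deviations about the known mean: SS = (1.1−5)² + (9.4−5)² + (3.9−5)² + (6.2−5)² + (-0.3−5)² = 65.31.
The Normal likelihood contributes (σ²)^(−n/2) exp(−SS/(2σ²)), so the posterior is Inverse-Gamma(α + n/2, β + SS/2) = Inverse-Gamma(8.5, 39.555).
The mode of Inverse-Gamma(a, b) is b/(a+1) = 39.555/9.5 ≈ 4.1637.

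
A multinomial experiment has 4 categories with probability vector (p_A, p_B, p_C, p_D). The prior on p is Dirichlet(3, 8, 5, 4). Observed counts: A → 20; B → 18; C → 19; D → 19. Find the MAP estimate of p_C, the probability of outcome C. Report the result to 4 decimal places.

The posterior is Dirichlet(αᵢ + nᵢ) = Dirichlet(23, 26, 24, 23).
For a Dirichlet(a₁,…,a_K) with all aᵢ > 1, the mode has j-th component (aⱼ − 1)/(Σaᵢ − K).
Here Σaᵢ = 96 and K = 4, so p_C = (24 − 1)/(96 − 4) = 23/92 ≈ 0.2500.

MAP estimate of p_C = 0.2500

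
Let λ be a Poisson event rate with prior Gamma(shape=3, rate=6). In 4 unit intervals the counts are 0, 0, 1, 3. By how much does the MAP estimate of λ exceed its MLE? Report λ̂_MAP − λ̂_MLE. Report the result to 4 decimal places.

MAP − MLE = -0.4000

Σxᵢ = 4. Posterior is Gamma(7, 10); MAP = (7−1)/10 = 6/10 ≈ 0.60000.
MLE = x̄ = 4/4 ≈ 1.00000.
Difference = 6/10 − 4/4 = -2/5 ≈ -0.4000.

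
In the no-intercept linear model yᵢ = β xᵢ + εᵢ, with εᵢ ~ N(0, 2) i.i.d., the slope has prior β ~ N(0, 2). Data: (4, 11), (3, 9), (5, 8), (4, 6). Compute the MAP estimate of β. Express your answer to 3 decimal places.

β̂_MAP = 2.015

log p(β | y) = −Σ(yᵢ − βxᵢ)²/(2·2) − β²/(2·2) + const.
Setting the derivative to zero: Σxᵢ(yᵢ − βxᵢ)/2 − β/2 = 0, so β = Σxᵢyᵢ / (Σxᵢ² + σ²/τ²).
Σxᵢyᵢ = 4·11 + 3·9 + 5·8 + 4·6 = 135; Σxᵢ² = 66; σ²/τ² = 1.
β̂_MAP = 135 / (66 + 1) = 135/67 ≈ 2.015.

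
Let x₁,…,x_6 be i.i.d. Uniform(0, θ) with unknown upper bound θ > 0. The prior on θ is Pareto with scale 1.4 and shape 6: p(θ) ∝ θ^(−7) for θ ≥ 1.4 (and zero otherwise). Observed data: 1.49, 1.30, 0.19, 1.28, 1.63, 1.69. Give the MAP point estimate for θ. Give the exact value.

θ̂_MAP = 1.69

The Uniform(0, θ) likelihood is θ^(−n) for θ ≥ max(xᵢ), zero otherwise. Here max(xᵢ) = 1.69.
Posterior ∝ θ^(−7) · θ^(−6) = θ^(−13) on θ ≥ max(1.4, 1.69) = 1.69.
This density is strictly decreasing in θ, so the posterior mode lies at the lower boundary of the support.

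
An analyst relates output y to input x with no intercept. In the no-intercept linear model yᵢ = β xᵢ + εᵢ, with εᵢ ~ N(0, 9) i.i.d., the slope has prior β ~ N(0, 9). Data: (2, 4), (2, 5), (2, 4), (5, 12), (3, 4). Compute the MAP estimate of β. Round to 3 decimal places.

log p(β | y) = −Σ(yᵢ − βxᵢ)²/(2·9) − β²/(2·9) + const.
Setting the derivative to zero: Σxᵢ(yᵢ − βxᵢ)/9 − β/9 = 0, so β = Σxᵢyᵢ / (Σxᵢ² + σ²/τ²).
Σxᵢyᵢ = 2·4 + 2·5 + 2·4 + 5·12 + 3·4 = 98; Σxᵢ² = 46; σ²/τ² = 1.
β̂_MAP = 98 / (46 + 1) = 98/47 ≈ 2.085.

β̂_MAP = 2.085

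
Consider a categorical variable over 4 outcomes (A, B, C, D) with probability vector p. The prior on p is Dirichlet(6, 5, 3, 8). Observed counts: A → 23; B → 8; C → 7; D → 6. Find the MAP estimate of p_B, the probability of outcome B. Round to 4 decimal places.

MAP estimate of p_B = 0.1935

The posterior is Dirichlet(αᵢ + nᵢ) = Dirichlet(29, 13, 10, 14).
For a Dirichlet(a₁,…,a_K) with all aᵢ > 1, the mode has j-th component (aⱼ − 1)/(Σaᵢ − K).
Here Σaᵢ = 66 and K = 4, so p_B = (13 − 1)/(66 − 4) = 12/62 ≈ 0.1935.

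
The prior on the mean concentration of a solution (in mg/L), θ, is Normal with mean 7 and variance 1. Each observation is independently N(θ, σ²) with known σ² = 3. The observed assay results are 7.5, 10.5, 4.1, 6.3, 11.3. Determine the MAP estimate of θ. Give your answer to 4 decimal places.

θ̂_MAP = 7.5875

n = 5; x̄ = (7.5 + 10.5 + 4.1 + 6.3 + 11.3)/5 = 39.7/5 = 7.94.
For a Normal prior and Normal likelihood with known variance, the posterior is Normal; its mode equals its mean, the precision-weighted average.
Prior precision 1/σ₀² = 1/1 = 1; data precision n/σ² = 5/3.
θ̂ = (1·7 + (5/3)·7.94) / (1 + 5/3) = (607/30)/(8/3) = 7.5875.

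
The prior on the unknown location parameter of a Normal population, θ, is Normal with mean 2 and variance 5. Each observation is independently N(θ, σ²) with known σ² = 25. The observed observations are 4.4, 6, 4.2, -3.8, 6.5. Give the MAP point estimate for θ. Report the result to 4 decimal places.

n = 5; x̄ = (4.4 + 6 + 4.2 + (-3.8) + 6.5)/5 = 17.3/5 = 3.46.
For a Normal prior and Normal likelihood with known variance, the posterior is Normal; its mode equals its mean, the precision-weighted average.
Prior precision 1/σ₀² = 1/5 = 0.2; data precision n/σ² = 5/25 = 0.2.
θ̂ = (0.2·2 + 0.2·3.46) / (0.2 + 0.2) = 1.092/0.4 = 2.7300.

θ̂_MAP = 2.7300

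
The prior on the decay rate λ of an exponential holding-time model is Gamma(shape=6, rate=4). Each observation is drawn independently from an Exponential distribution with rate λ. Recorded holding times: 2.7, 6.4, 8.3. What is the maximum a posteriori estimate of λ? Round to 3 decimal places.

λ̂_MAP = 0.374

The Exponential(rate=λ) likelihood is ∝ λ^n e^(−λΣtᵢ). Here n = 3 and Σtᵢ = 2.7 + 6.4 + 8.3 = 17.4.
Posterior ∝ λ^5e^(−4λ) · λ^3e^(−17.4λ) = λ^8e^(−21.4λ), i.e. Gamma(9, 21.4).
Mode = (a−1)/b = 8/21.4 ≈ 0.374.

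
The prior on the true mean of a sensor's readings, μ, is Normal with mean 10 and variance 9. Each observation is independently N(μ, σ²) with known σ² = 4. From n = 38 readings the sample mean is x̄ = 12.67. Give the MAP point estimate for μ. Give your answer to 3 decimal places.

n = 38, x̄ = 12.67.
For a Normal prior and Normal likelihood with known variance, the posterior is Normal; its mode equals its mean, the precision-weighted average.
Prior precision 1/σ₀² = 1/9; data precision n/σ² = 38/4 = 9.5.
μ̂ = ((1/9)·10 + 9.5·12.67) / (1/9 + 9.5) = (218657/1800)/(173/18) = 218657/17300 ≈ 12.639.

μ̂_MAP = 12.639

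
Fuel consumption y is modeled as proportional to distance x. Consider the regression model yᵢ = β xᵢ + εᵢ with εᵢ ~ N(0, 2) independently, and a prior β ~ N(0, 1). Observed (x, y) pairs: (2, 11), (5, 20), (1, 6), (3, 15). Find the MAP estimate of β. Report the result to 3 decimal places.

β̂_MAP = 4.220

log p(β | y) = −Σ(yᵢ − βxᵢ)²/(2·2) − β²/(2·1) + const.
Setting the derivative to zero: Σxᵢ(yᵢ − βxᵢ)/2 − β/1 = 0, so β = Σxᵢyᵢ / (Σxᵢ² + σ²/τ²).
Σxᵢyᵢ = 2·11 + 5·20 + 1·6 + 3·15 = 173; Σxᵢ² = 39; σ²/τ² = 2.
β̂_MAP = 173 / (39 + 2) = 173/41 ≈ 4.220.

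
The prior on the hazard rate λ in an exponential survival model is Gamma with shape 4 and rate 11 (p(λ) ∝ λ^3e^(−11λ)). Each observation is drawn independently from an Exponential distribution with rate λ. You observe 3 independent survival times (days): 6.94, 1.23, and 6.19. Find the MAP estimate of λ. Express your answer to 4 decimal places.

λ̂_MAP = 0.2366

The Exponential(rate=λ) likelihood is ∝ λ^n e^(−λΣtᵢ). Here n = 3 and Σtᵢ = 6.94 + 1.23 + 6.19 = 14.36.
Posterior ∝ λ^3e^(−11λ) · λ^3e^(−14.36λ) = λ^6e^(−25.36λ), i.e. Gamma(7, 25.36).
Mode = (a−1)/b = 6/25.36 ≈ 0.2366.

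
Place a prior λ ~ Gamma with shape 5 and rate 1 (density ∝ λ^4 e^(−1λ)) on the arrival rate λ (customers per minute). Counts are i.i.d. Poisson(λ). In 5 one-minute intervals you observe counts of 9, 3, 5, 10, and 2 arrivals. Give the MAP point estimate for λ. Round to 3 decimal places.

Σxᵢ = 9+3+5+10+2 = 29, with n = 5.
Posterior ∝ λ^4e^(−1λ) · λ^29e^(−5λ) = λ^33e^(−6λ), i.e. Gamma(shape=34, rate=6).
The mode of a Gamma(a, b) with a ≥ 1 (shape–rate) is (a−1)/b = 33/6 ≈ 5.500.

λ̂_MAP = 5.500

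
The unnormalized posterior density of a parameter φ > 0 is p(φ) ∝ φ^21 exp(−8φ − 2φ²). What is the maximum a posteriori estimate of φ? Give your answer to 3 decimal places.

φ̂_MAP = 1.500

ℓ'(φ) = 21/φ − 8 − 4φ. Setting this to zero and multiplying by φ: 4φ² + 8φ − 21 = 0.
φ = (−8 + √(8² + 4·4·21)) / (2·4) = (−8 + √400) / 8 = (−8 + 20)/8 = 3/2.
ℓ''(φ) = −21/φ² − 4 < 0, confirming a maximum.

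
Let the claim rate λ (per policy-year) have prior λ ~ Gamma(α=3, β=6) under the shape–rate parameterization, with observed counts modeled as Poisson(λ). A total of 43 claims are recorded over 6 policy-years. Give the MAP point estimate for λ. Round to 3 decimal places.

λ̂_MAP = 3.750

Σxᵢ = 43, n = 6.
Posterior ∝ λ^2e^(−6λ) · λ^43e^(−6λ) = λ^45e^(−12λ), i.e. Gamma(shape=46, rate=12).
The mode of a Gamma(a, b) with a ≥ 1 (shape–rate) is (a−1)/b = 45/12 ≈ 3.750.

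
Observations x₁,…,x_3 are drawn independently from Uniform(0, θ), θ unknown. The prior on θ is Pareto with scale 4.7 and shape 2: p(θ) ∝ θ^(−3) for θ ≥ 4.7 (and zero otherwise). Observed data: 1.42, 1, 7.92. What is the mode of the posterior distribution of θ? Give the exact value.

The Uniform(0, θ) likelihood is θ^(−n) for θ ≥ max(xᵢ), zero otherwise. Here max(xᵢ) = 7.92.
Posterior ∝ θ^(−3) · θ^(−3) = θ^(−6) on θ ≥ max(4.7, 7.92) = 7.92.
This density is strictly decreasing in θ, so the posterior mode lies at the lower boundary of the support.

θ̂_MAP = 7.92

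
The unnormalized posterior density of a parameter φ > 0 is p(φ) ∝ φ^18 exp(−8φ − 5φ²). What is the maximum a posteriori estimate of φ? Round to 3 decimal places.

φ̂_MAP = 1.000

ℓ'(φ) = 18/φ − 8 − 10φ. Setting this to zero and multiplying by φ: 10φ² + 8φ − 18 = 0.
φ = (−8 + √(8² + 4·10·18)) / (2·10) = (−8 + √784) / 20 = (−8 + 28)/20 = 1.
ℓ''(φ) = −18/φ² − 10 < 0, confirming a maximum.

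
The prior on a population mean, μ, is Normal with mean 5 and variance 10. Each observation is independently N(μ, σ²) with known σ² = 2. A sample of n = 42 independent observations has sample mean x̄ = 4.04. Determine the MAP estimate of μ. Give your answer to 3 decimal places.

μ̂_MAP = 4.045

n = 42, x̄ = 4.04.
For a Normal prior and Normal likelihood with known variance, the posterior is Normal; its mode equals its mean, the precision-weighted average.
Prior precision 1/σ₀² = 1/10 = 0.1; data precision n/σ² = 42/2 = 21.
μ̂ = (0.1·5 + 21·4.04) / (0.1 + 21) = 85.34/21.1 = 4267/1055 ≈ 4.045.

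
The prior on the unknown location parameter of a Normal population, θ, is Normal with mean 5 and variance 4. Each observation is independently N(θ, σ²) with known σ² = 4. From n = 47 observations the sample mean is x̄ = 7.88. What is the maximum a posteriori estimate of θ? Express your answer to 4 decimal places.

n = 47, x̄ = 7.88.
For a Normal prior and Normal likelihood with known variance, the posterior is Normal; its mode equals its mean, the precision-weighted average.
Prior precision 1/σ₀² = 1/4 = 0.25; data precision n/σ² = 47/4 = 11.75.
θ̂ = (0.25·5 + 11.75·7.88) / (0.25 + 11.75) = 93.84/12 = 7.8200.

θ̂_MAP = 7.8200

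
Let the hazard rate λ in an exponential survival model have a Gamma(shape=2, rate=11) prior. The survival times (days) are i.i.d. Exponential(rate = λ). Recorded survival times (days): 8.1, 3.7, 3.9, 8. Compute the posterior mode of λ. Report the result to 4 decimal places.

λ̂_MAP = 0.1441

The Exponential(rate=λ) likelihood is ∝ λ^n e^(−λΣtᵢ). Here n = 4 and Σtᵢ = 8.1 + 3.7 + 3.9 + 8 = 23.7.
Posterior ∝ λe^(−11λ) · λ^4e^(−23.7λ) = λ^5e^(−34.7λ), i.e. Gamma(6, 34.7).
Mode = (a−1)/b = 5/34.7 ≈ 0.1441.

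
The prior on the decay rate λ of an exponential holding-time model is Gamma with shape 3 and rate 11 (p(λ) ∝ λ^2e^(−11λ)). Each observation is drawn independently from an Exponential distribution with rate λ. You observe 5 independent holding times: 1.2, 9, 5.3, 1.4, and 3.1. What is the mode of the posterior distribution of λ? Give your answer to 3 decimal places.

The Exponential(rate=λ) likelihood is ∝ λ^n e^(−λΣtᵢ). Here n = 5 and Σtᵢ = 1.2 + 9 + 5.3 + 1.4 + 3.1 = 20.
Posterior ∝ λ^2e^(−11λ) · λ^5e^(−20λ) = λ^7e^(−31λ), i.e. Gamma(8, 31).
Mode = (a−1)/b = 7/31 ≈ 0.226.

λ̂_MAP = 0.226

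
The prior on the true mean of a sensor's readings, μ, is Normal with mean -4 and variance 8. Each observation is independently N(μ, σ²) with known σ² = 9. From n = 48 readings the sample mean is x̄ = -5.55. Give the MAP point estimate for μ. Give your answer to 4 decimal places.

μ̂_MAP = -5.5145

n = 48, x̄ = -5.55.
For a Normal prior and Normal likelihood with known variance, the posterior is Normal; its mode equals its mean, the precision-weighted average.
Prior precision 1/σ₀² = 1/8 = 0.125; data precision n/σ² = 48/9 = 16/3.
μ̂ = (0.125·(-4) + (16/3)·(-5.55)) / (0.125 + 16/3) = (-30.1)/(131/24) = -3612/655 ≈ -5.5145.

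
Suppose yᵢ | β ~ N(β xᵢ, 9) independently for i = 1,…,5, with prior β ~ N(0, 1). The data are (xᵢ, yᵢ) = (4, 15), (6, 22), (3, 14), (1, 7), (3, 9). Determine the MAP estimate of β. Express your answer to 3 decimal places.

β̂_MAP = 3.350

log p(β | y) = −Σ(yᵢ − βxᵢ)²/(2·9) − β²/(2·1) + const.
Setting the derivative to zero: Σxᵢ(yᵢ − βxᵢ)/9 − β/1 = 0, so β = Σxᵢyᵢ / (Σxᵢ² + σ²/τ²).
Σxᵢyᵢ = 4·15 + 6·22 + 3·14 + 1·7 + 3·9 = 268; Σxᵢ² = 71; σ²/τ² = 9.
β̂_MAP = 268 / (71 + 9) = 268/80 ≈ 3.350.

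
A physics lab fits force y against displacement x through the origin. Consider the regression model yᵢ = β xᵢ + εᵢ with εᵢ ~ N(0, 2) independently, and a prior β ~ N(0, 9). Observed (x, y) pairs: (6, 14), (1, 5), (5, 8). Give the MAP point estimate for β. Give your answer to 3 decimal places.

log p(β | y) = −Σ(yᵢ − βxᵢ)²/(2·2) − β²/(2·9) + const.
Setting the derivative to zero: Σxᵢ(yᵢ − βxᵢ)/2 − β/9 = 0, so β = Σxᵢyᵢ / (Σxᵢ² + σ²/τ²).
Σxᵢyᵢ = 6·14 + 1·5 + 5·8 = 129; Σxᵢ² = 62; σ²/τ² = 2/9.
β̂_MAP = 129 / (62 + 2/9) = 129/(560/9) = 1161/560 ≈ 2.073.

β̂_MAP = 2.073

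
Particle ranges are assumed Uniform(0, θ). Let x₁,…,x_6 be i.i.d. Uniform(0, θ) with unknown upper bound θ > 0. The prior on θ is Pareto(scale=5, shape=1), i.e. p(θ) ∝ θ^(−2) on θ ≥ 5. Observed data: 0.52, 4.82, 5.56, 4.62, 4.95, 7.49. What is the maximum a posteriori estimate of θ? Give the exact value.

θ̂_MAP = 7.49

The Uniform(0, θ) likelihood is θ^(−n) for θ ≥ max(xᵢ), zero otherwise. Here max(xᵢ) = 7.49.
Posterior ∝ θ^(−2) · θ^(−6) = θ^(−8) on θ ≥ max(5, 7.49) = 7.49.
This density is strictly decreasing in θ, so the posterior mode lies at the lower boundary of the support.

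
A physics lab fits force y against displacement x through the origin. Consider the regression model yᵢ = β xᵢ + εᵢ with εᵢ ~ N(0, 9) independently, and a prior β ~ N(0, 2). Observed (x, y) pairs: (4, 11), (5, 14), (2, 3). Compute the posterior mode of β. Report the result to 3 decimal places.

log p(β | y) = −Σ(yᵢ − βxᵢ)²/(2·9) − β²/(2·2) + const.
Setting the derivative to zero: Σxᵢ(yᵢ − βxᵢ)/9 − β/2 = 0, so β = Σxᵢyᵢ / (Σxᵢ² + σ²/τ²).
Σxᵢyᵢ = 4·11 + 5·14 + 2·3 = 120; Σxᵢ² = 45; σ²/τ² = 4.5.
β̂_MAP = 120 / (45 + 4.5) = 120/49.5 ≈ 2.424.

β̂_MAP = 2.424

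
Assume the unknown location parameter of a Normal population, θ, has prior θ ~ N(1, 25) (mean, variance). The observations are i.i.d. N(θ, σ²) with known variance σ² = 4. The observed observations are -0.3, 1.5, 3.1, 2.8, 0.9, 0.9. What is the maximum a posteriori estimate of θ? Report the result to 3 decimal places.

θ̂_MAP = 1.471

n = 6; x̄ = ((-0.3) + 1.5 + 3.1 + 2.8 + 0.9 + 0.9)/6 = 8.9/6 = 89/60 ≈ 1.4833.
For a Normal prior and Normal likelihood with known variance, the posterior is Normal; its mode equals its mean, the precision-weighted average.
Prior precision 1/σ₀² = 1/25 = 0.04; data precision n/σ² = 6/4 = 1.5.
θ̂ = (0.04·1 + 1.5·(89/60)) / (0.04 + 1.5) = 2.265/1.54 = 453/308 ≈ 1.471.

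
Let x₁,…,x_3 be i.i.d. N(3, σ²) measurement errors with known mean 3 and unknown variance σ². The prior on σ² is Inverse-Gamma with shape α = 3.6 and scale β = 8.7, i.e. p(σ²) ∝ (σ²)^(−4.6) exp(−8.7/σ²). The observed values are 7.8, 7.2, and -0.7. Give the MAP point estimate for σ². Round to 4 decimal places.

σ̂²_MAP = 5.8828

Sum of squared deviations about the known mean: SS = (7.8−3)² + (7.2−3)² + (-0.7−3)² = 54.37.
The Normal likelihood contributes (σ²)^(−n/2) exp(−SS/(2σ²)), so the posterior is Inverse-Gamma(α + n/2, β + SS/2) = Inverse-Gamma(5.1, 35.885).
The mode of Inverse-Gamma(a, b) is b/(a+1) = 35.885/6.1 ≈ 5.8828.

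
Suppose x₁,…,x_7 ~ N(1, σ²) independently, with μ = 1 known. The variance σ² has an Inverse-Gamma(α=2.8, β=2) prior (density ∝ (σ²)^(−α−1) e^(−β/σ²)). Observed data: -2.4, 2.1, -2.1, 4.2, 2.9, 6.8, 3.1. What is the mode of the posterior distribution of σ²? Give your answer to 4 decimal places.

Sum of squared deviations about the known mean: SS = (-2.4−1)² + (2.1−1)² + (-2.1−1)² + (4.2−1)² + (2.9−1)² + (6.8−1)² + (3.1−1)² = 74.28.
The Normal likelihood contributes (σ²)^(−n/2) exp(−SS/(2σ²)), so the posterior is Inverse-Gamma(α + n/2, β + SS/2) = Inverse-Gamma(6.3, 39.14).
The mode of Inverse-Gamma(a, b) is b/(a+1) = 39.14/7.3 ≈ 5.3616.

σ̂²_MAP = 5.3616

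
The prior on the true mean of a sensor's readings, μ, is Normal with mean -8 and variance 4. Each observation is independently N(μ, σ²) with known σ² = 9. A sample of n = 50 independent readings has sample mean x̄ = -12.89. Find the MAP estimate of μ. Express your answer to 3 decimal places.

μ̂_MAP = -12.679

n = 50, x̄ = -12.89.
For a Normal prior and Normal likelihood with known variance, the posterior is Normal; its mode equals its mean, the precision-weighted average.
Prior precision 1/σ₀² = 1/4 = 0.25; data precision n/σ² = 50/9.
μ̂ = (0.25·(-8) + (50/9)·(-12.89)) / (0.25 + 50/9) = (-1325/18)/(209/36) = -2650/209 ≈ -12.679.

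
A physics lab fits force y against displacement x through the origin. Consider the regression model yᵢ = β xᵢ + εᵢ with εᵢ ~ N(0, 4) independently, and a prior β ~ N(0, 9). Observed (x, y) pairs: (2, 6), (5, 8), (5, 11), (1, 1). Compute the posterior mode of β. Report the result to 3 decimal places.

β̂_MAP = 1.948

log p(β | y) = −Σ(yᵢ − βxᵢ)²/(2·4) − β²/(2·9) + const.
Setting the derivative to zero: Σxᵢ(yᵢ − βxᵢ)/4 − β/9 = 0, so β = Σxᵢyᵢ / (Σxᵢ² + σ²/τ²).
Σxᵢyᵢ = 2·6 + 5·8 + 5·11 + 1·1 = 108; Σxᵢ² = 55; σ²/τ² = 4/9.
β̂_MAP = 108 / (55 + 4/9) = 108/(499/9) = 972/499 ≈ 1.948.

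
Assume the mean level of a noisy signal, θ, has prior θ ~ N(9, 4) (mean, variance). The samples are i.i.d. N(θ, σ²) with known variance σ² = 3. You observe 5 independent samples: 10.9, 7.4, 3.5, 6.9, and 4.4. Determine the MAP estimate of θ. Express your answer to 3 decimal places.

n = 5; x̄ = (10.9 + 7.4 + 3.5 + 6.9 + 4.4)/5 = 33.1/5 = 6.62.
For a Normal prior and Normal likelihood with known variance, the posterior is Normal; its mode equals its mean, the precision-weighted average.
Prior precision 1/σ₀² = 1/4 = 0.25; data precision n/σ² = 5/3.
θ̂ = (0.25·9 + (5/3)·6.62) / (0.25 + 5/3) = (797/60)/(23/12) = 797/115 ≈ 6.930.

θ̂_MAP = 6.930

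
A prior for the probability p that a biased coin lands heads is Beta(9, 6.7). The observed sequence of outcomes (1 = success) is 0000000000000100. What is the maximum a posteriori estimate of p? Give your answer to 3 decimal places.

p̂_MAP = 0.303

Prior: Beta(9, 6.7).
Data: 1 success in 16 trials (from the sequence). The binomial likelihood contributes p(1−p)^15, so the posterior is Beta(9+1, 6.7+15) = Beta(10, 21.7).
For Beta(a, b) with a, b > 1 the mode is (a−1)/(a+b−2) = 9/29.7 ≈ 0.303.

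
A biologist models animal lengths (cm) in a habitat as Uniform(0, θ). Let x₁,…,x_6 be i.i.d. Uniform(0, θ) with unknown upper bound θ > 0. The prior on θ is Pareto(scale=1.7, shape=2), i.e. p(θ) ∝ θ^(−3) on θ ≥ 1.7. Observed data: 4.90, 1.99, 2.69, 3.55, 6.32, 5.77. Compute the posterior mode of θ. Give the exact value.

The Uniform(0, θ) likelihood is θ^(−n) for θ ≥ max(xᵢ), zero otherwise. Here max(xᵢ) = 6.32.
Posterior ∝ θ^(−3) · θ^(−6) = θ^(−9) on θ ≥ max(1.7, 6.32) = 6.32.
This density is strictly decreasing in θ, so the posterior mode lies at the lower boundary of the support.

θ̂_MAP = 6.32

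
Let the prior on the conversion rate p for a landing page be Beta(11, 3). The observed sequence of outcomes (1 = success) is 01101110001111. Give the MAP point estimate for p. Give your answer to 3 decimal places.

Prior: Beta(11, 3).
Data: 9 successes in 14 trials (from the sequence). The binomial likelihood contributes p^9(1−p)^5, so the posterior is Beta(11+9, 3+5) = Beta(20, 8).
For Beta(a, b) with a, b > 1 the mode is (a−1)/(a+b−2) = 19/26 ≈ 0.731.

p̂_MAP = 0.731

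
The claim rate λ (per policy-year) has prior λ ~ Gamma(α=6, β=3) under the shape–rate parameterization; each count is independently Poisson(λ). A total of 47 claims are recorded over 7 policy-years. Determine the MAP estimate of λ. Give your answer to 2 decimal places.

Σxᵢ = 47, n = 7.
Posterior ∝ λ^5e^(−3λ) · λ^47e^(−7λ) = λ^52e^(−10λ), i.e. Gamma(shape=53, rate=10).
The mode of a Gamma(a, b) with a ≥ 1 (shape–rate) is (a−1)/b = 52/10 ≈ 5.20.

λ̂_MAP = 5.20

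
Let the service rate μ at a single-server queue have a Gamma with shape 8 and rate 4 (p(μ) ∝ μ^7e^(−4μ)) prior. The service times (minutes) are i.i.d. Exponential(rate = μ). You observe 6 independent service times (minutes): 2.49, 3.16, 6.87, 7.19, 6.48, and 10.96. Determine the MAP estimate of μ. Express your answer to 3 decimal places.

μ̂_MAP = 0.316

The Exponential(rate=μ) likelihood is ∝ μ^n e^(−μΣtᵢ). Here n = 6 and Σtᵢ = 2.49 + 3.16 + 6.87 + 7.19 + 6.48 + 10.96 = 37.15.
Posterior ∝ μ^7e^(−4μ) · μ^6e^(−37.15μ) = μ^13e^(−41.15μ), i.e. Gamma(14, 41.15).
Mode = (a−1)/b = 13/41.15 ≈ 0.316.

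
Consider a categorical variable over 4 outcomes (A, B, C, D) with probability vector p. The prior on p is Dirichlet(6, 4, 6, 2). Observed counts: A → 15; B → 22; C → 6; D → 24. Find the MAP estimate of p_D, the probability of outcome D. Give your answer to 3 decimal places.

The posterior is Dirichlet(αᵢ + nᵢ) = Dirichlet(21, 26, 12, 26).
For a Dirichlet(a₁,…,a_K) with all aᵢ > 1, the mode has j-th component (aⱼ − 1)/(Σaᵢ − K).
Here Σaᵢ = 85 and K = 4, so p_D = (26 − 1)/(85 − 4) = 25/81 ≈ 0.309.

MAP estimate of p_D = 0.309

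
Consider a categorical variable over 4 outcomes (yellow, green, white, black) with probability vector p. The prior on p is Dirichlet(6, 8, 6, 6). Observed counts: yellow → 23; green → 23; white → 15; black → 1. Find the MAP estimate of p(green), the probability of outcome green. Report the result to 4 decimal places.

The posterior is Dirichlet(αᵢ + nᵢ) = Dirichlet(29, 31, 21, 7).
For a Dirichlet(a₁,…,a_K) with all aᵢ > 1, the mode has j-th component (aⱼ − 1)/(Σaᵢ − K).
Here Σaᵢ = 88 and K = 4, so p(green) = (31 − 1)/(88 − 4) = 30/84 ≈ 0.3571.

MAP estimate of p(green) = 0.3571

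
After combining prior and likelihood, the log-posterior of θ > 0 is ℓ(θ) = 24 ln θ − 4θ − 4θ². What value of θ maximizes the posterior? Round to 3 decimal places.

ℓ'(θ) = 24/θ − 4 − 8θ. Setting this to zero and multiplying by θ: 8θ² + 4θ − 24 = 0.
θ = (−4 + √(4² + 4·8·24)) / (2·8) = (−4 + √784) / 16 = (−4 + 28)/16 = 3/2.
ℓ''(θ) = −24/θ² − 8 < 0, confirming a maximum.

θ̂_MAP = 1.500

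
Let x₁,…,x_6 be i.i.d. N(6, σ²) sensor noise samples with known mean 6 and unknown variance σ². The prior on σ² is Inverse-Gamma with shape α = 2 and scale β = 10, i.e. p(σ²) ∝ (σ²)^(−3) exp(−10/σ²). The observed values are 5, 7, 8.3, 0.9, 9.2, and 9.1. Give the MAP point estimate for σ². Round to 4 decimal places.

σ̂²_MAP = 6.0958

Sum of squared deviations about the known mean: SS = (5−6)² + (7−6)² + (8.3−6)² + (0.9−6)² + (9.2−6)² + (9.1−6)² = 53.15.
The Normal likelihood contributes (σ²)^(−n/2) exp(−SS/(2σ²)), so the posterior is Inverse-Gamma(α + n/2, β + SS/2) = Inverse-Gamma(5, 36.575).
The mode of Inverse-Gamma(a, b) is b/(a+1) = 36.575/6 ≈ 6.0958.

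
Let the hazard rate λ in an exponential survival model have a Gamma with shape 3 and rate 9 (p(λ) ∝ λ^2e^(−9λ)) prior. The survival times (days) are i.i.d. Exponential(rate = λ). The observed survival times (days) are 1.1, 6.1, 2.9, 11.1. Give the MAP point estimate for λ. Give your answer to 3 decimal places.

λ̂_MAP = 0.199

The Exponential(rate=λ) likelihood is ∝ λ^n e^(−λΣtᵢ). Here n = 4 and Σtᵢ = 1.1 + 6.1 + 2.9 + 11.1 = 21.2.
Posterior ∝ λ^2e^(−9λ) · λ^4e^(−21.2λ) = λ^6e^(−30.2λ), i.e. Gamma(7, 30.2).
Mode = (a−1)/b = 6/30.2 ≈ 0.199.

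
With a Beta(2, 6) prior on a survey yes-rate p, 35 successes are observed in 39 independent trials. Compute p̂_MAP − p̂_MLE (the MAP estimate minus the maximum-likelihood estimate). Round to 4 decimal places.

MAP − MLE = -0.0974

Posterior is Beta(37, 10); MAP = (37−1)/(47−2) = 36/45 ≈ 0.80000.
MLE ignores the prior: p̂_MLE = k/n = 35/39 ≈ 0.89744.
Difference = 36/45 − 35/39 = -19/195 ≈ -0.0974.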